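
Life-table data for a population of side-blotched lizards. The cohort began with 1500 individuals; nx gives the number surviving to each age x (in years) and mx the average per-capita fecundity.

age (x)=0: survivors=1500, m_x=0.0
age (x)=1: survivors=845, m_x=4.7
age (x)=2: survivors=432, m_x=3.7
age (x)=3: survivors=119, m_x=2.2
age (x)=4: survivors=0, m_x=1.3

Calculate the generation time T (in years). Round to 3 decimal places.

1.364

lx = nx/n0 = nx/1500: 1, 0.56333…, 0.288, 0.07933…, 0
lx·mx: 0, 2.647667…, 1.0656, 0.174533…, 0 → R0 = 3.8878…
x·lx·mx: 0, 2.647667…, 2.1312, 0.5236…, 0 → Σ = 5.302467…
T = 5.302467… / 3.8878… = 1.363873… → 1.364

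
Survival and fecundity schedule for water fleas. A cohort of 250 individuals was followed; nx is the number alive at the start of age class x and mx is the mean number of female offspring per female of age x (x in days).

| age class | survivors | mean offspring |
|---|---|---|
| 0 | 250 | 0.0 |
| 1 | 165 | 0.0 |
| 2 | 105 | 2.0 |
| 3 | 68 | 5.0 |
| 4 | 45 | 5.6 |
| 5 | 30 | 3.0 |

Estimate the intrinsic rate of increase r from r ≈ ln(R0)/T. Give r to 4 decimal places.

0.3915

lx = nx/n0 = nx/250: 1, 0.66, 0.42, 0.272, 0.18, 0.12
R0 = Σ lx·mx = 0 + 0 + 0.84 + 1.36 + 1.008 + 0.36 = 3.568
Σ x·lx·mx = 11.592; T = 11.592/3.568 = 3.24888…
r ≈ ln(R0)/T = ln(3.568)/3.24888… = 0.391521… → 0.3915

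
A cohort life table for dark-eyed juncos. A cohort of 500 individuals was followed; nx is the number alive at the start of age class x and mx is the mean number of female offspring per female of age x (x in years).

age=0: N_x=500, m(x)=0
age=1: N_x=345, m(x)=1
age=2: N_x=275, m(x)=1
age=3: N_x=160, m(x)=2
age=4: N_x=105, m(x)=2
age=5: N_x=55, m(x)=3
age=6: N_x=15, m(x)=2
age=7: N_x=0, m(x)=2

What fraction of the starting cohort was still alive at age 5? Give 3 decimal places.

0.110

l_5 = n_5/n_0 = 55/500 = 0.11 → 0.110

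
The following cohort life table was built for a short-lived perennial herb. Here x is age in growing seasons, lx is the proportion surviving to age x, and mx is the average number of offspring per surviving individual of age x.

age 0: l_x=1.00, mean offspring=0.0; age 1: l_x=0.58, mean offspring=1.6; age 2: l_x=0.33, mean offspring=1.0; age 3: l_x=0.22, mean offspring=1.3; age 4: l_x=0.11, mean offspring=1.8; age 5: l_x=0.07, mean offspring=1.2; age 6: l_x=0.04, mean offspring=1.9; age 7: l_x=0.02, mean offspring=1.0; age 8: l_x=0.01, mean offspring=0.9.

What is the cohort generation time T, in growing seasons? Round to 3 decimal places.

lx·mx: 0, 0.928, 0.33, 0.286, 0.198, 0.084, 0.076, 0.02, 0.009 → R0 = 1.931
x·lx·mx: 0, 0.928, 0.66, 0.858, 0.792, 0.42, 0.456, 0.14, 0.072 → Σ = 4.326
T = 4.326 / 1.931 = 2.24029… → 2.240

2.240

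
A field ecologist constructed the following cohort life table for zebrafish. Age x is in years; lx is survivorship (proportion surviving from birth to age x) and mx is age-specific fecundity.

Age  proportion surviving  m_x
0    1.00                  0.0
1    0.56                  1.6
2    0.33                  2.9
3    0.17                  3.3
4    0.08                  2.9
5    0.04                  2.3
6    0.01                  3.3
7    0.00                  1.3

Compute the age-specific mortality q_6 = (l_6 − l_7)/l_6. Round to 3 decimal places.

q_6 = (l_6 − l_7) / l_6 = (0.01 − 0) / 0.01
     = 0.01 / 0.01 = 1 → 1.000

1.000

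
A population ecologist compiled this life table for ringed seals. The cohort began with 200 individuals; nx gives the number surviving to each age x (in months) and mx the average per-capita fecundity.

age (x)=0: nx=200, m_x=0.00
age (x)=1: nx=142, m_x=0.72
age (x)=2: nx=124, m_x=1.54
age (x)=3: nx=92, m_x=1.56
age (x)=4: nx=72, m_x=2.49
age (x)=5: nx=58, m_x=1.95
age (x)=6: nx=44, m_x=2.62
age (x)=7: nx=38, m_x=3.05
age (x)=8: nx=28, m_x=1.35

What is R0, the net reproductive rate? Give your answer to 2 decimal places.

lx = nx/n0 = nx/200: 1, 0.71, 0.62, 0.46, 0.36, 0.29, 0.22, 0.19, 0.14
lx·mx by age: 0, 0.5112, 0.9548, 0.7176, 0.8964, 0.5655, 0.5764, 0.5795, 0.189
R0 = Σ lx·mx = 4.9904 → 4.99

4.99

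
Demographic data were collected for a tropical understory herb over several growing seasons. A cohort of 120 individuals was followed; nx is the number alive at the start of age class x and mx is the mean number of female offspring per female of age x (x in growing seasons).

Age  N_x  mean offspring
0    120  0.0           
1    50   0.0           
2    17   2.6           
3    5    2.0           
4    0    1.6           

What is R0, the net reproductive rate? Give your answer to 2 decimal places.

lx = nx/n0 = nx/120: 1, 0.41667…, 0.14167…, 0.04167…, 0
lx·mx by age: 0, 0, 0.368333…, 0.083333…, 0
R0 = Σ lx·mx = 0.451667… → 0.45

0.45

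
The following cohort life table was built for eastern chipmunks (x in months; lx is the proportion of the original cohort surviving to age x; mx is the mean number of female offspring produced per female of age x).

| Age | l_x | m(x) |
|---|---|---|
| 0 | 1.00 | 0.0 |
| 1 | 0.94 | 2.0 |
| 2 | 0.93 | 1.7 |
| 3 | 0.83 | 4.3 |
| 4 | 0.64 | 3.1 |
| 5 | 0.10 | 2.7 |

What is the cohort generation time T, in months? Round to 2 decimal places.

2.70

lx·mx: 0, 1.88, 1.581, 3.569, 1.984, 0.27 → R0 = 9.284
x·lx·mx: 0, 1.88, 3.162, 10.707, 7.936, 1.35 → Σ = 25.035
T = 25.035 / 9.284 = 2.696575… → 2.70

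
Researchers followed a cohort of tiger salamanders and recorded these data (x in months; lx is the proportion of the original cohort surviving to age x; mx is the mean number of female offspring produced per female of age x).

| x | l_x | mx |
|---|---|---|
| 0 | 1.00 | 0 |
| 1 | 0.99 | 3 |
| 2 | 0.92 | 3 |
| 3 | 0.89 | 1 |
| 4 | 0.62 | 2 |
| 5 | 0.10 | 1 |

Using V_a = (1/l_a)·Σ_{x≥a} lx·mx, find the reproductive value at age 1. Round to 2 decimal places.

8.04

lx·mx for x ≥ 1: 2.97, 2.76, 0.89, 1.24, 0.1 → sum = 7.96
V_1 = 7.96 / l_1 = 7.96 / 0.99 = 8.040404… → 8.04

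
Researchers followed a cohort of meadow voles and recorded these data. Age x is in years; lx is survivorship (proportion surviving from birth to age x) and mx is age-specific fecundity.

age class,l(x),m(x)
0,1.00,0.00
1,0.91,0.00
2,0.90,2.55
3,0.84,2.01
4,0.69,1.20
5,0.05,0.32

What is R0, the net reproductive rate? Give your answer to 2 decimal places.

4.83

lx·mx by age: 0, 0, 2.295, 1.6884, 0.828, 0.016
R0 = Σ lx·mx = 4.8274 → 4.83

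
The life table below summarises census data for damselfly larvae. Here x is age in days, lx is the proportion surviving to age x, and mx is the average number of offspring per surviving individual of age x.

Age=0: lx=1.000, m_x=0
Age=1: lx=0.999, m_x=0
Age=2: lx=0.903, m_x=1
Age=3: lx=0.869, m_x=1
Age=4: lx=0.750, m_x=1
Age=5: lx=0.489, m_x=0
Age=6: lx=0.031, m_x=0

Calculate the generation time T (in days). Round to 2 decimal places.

2.94

lx·mx: 0, 0, 0.903, 0.869, 0.75, 0, 0 → R0 = 2.522
x·lx·mx: 0, 0, 1.806, 2.607, 3, 0, 0 → Σ = 7.413
T = 7.413 / 2.522 = 2.939334… → 2.94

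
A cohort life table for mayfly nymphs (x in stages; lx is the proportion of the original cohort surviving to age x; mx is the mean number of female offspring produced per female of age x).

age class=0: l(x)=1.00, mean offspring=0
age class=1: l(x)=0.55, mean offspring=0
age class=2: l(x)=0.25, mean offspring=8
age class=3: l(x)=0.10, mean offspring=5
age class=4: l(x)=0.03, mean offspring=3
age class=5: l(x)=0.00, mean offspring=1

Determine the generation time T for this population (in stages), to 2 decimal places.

2.26

lx·mx: 0, 0, 2, 0.5, 0.09, 0 → R0 = 2.59
x·lx·mx: 0, 0, 4, 1.5, 0.36, 0 → Σ = 5.86
T = 5.86 / 2.59 = 2.262548… → 2.26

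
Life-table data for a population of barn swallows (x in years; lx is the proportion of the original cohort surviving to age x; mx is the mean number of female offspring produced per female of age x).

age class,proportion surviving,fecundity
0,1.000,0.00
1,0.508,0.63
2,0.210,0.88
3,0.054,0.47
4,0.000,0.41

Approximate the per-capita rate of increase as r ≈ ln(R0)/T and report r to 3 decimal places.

R0 = Σ lx·mx = 0 + 0.32004 + 0.1848 + 0.02538 + 0 = 0.53022
Σ x·lx·mx = 0.76578; T = 0.76578/0.53022 = 1.44427…
r ≈ ln(R0)/T = ln(0.53022)/1.44427… = -0.4393… → -0.439

-0.439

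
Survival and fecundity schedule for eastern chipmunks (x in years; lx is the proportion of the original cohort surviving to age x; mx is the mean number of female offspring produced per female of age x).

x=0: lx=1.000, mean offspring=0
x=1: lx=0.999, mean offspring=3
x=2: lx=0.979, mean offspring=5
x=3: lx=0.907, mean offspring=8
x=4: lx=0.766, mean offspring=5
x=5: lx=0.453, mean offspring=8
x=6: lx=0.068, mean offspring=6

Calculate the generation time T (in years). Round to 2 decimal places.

lx·mx: 0, 2.997, 4.895, 7.256, 3.83, 3.624, 0.408 → R0 = 23.01
x·lx·mx: 0, 2.997, 9.79, 21.768, 15.32, 18.12, 2.448 → Σ = 70.443
T = 70.443 / 23.01 = 3.061408… → 3.06

3.06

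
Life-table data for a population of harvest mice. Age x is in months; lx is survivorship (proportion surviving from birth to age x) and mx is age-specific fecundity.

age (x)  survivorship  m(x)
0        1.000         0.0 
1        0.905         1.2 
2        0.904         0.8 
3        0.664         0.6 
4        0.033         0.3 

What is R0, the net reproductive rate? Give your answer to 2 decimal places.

lx·mx by age: 0, 1.086, 0.7232, 0.3984, 0.0099
R0 = Σ lx·mx = 2.2175 → 2.22

2.22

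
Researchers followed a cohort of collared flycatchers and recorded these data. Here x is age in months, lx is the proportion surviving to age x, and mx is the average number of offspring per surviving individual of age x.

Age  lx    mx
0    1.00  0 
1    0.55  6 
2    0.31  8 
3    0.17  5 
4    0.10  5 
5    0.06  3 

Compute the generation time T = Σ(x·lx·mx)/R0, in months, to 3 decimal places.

lx·mx: 0, 3.3, 2.48, 0.85, 0.5, 0.18 → R0 = 7.31
x·lx·mx: 0, 3.3, 4.96, 2.55, 2, 0.9 → Σ = 13.71
T = 13.71 / 7.31 = 1.875513… → 1.876

1.876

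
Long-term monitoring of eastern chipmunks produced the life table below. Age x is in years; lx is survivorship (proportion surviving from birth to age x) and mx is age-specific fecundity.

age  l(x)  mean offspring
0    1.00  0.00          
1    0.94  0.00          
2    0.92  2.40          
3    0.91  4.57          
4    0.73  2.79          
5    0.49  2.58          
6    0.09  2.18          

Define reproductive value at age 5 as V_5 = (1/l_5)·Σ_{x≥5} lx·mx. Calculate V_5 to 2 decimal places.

lx·mx for x ≥ 5: 1.2642, 0.1962 → sum = 1.4604
V_5 = 1.4604 / l_5 = 1.4604 / 0.49 = 2.980408… → 2.98

2.98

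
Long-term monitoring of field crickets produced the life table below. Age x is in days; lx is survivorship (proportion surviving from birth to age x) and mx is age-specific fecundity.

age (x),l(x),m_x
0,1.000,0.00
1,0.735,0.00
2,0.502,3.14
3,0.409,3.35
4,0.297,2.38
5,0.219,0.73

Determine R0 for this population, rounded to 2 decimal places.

lx·mx by age: 0, 0, 1.57628, 1.37015, 0.70686, 0.15987
R0 = Σ lx·mx = 3.81316 → 3.81

3.81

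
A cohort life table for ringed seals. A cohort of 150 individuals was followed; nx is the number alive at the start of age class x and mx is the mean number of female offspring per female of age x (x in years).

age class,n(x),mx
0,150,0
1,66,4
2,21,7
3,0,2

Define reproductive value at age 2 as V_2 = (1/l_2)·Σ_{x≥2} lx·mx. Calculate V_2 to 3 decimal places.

7.000

lx = nx/n0 = nx/150: 1, 0.44, 0.14, 0
lx·mx for x ≥ 2: 0.98, 0 → sum = 0.98
V_2 = 0.98 / l_2 = 0.98 / 0.14 = 7 → 7.000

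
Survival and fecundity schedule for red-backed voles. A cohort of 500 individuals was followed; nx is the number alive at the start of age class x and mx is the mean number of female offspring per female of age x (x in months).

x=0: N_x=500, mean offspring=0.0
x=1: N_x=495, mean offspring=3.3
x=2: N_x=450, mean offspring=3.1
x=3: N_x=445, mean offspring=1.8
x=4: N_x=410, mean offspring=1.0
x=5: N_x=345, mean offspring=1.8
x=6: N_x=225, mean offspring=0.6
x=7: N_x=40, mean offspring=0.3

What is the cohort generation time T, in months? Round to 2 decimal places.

lx = nx/n0 = nx/500: 1, 0.99, 0.9, 0.89, 0.82, 0.69, 0.45, 0.08
lx·mx: 0, 3.267, 2.79, 1.602, 0.82, 1.242, 0.27, 0.024 → R0 = 10.015
x·lx·mx: 0, 3.267, 5.58, 4.806, 3.28, 6.21, 1.62, 0.168 → Σ = 24.931
T = 24.931 / 10.015 = 2.489366… → 2.49

2.49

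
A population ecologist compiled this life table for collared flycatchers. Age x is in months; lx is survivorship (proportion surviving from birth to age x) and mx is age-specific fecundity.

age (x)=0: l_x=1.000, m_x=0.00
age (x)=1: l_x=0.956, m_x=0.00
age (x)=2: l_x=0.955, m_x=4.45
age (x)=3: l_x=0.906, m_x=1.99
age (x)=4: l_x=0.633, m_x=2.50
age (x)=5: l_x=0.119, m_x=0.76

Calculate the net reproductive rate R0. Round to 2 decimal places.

7.73

lx·mx by age: 0, 0, 4.24975, 1.80294, 1.5825, 0.09044
R0 = Σ lx·mx = 7.72563 → 7.73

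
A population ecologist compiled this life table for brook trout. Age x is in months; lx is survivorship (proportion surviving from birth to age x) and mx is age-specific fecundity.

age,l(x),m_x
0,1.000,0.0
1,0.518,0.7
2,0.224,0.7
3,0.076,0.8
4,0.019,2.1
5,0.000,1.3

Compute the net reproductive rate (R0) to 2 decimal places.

lx·mx by age: 0, 0.3626, 0.1568, 0.0608, 0.0399, 0
R0 = Σ lx·mx = 0.6201 → 0.62

0.62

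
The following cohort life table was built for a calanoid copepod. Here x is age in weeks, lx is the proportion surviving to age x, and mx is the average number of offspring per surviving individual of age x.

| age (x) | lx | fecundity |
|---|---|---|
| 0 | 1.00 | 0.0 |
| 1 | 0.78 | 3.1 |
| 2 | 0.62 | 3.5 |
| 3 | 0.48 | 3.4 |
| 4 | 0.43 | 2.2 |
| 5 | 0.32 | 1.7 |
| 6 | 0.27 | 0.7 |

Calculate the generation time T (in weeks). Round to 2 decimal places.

lx·mx: 0, 2.418, 2.17, 1.632, 0.946, 0.544, 0.189 → R0 = 7.899
x·lx·mx: 0, 2.418, 4.34, 4.896, 3.784, 2.72, 1.134 → Σ = 19.292
T = 19.292 / 7.899 = 2.442334… → 2.44

2.44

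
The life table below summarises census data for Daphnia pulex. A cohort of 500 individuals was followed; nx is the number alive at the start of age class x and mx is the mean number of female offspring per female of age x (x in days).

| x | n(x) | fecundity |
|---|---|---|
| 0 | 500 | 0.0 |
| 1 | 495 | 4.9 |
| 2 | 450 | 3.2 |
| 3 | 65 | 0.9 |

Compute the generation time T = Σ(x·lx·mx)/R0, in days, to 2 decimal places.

1.40

lx = nx/n0 = nx/500: 1, 0.99, 0.9, 0.13
lx·mx: 0, 4.851, 2.88, 0.117 → R0 = 7.848
x·lx·mx: 0, 4.851, 5.76, 0.351 → Σ = 10.962
T = 10.962 / 7.848 = 1.396789… → 1.40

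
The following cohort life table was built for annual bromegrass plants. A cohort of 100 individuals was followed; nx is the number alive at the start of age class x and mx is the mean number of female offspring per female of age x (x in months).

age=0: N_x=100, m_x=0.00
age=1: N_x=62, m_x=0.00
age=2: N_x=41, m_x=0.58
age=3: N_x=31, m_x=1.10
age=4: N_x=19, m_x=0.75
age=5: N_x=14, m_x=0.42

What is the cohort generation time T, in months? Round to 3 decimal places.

lx = nx/n0 = nx/100: 1, 0.62, 0.41, 0.31, 0.19, 0.14
lx·mx: 0, 0, 0.2378, 0.341, 0.1425, 0.0588 → R0 = 0.7801
x·lx·mx: 0, 0, 0.4756, 1.023, 0.57, 0.294 → Σ = 2.3626
T = 2.3626 / 0.7801 = 3.028586… → 3.029

3.029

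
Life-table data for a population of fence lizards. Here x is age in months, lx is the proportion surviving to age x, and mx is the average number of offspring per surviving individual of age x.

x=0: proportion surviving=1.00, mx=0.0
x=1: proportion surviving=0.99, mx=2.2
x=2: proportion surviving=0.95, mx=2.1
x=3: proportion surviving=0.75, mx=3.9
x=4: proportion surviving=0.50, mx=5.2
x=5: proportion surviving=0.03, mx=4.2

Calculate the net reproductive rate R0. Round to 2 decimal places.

9.82

lx·mx by age: 0, 2.178, 1.995, 2.925, 2.6, 0.126
R0 = Σ lx·mx = 9.824 → 9.82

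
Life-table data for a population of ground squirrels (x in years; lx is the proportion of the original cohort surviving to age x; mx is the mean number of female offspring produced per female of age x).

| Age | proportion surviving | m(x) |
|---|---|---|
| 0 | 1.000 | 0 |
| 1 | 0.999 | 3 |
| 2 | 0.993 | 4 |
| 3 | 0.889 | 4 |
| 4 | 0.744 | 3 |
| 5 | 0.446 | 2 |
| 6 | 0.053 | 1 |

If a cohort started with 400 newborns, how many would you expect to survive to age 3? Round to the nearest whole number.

356

Expected survivors = N0 · l_3 = 400 × 0.889 = 355.6 → 356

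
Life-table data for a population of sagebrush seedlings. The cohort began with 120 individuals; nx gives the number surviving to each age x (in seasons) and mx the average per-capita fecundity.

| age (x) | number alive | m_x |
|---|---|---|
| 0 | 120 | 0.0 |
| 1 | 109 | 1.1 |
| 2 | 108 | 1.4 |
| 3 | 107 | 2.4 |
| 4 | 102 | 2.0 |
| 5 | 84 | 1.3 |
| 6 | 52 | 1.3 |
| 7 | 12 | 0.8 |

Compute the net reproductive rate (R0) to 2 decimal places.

lx = nx/n0 = nx/120: 1, 0.90833…, 0.9, 0.89167…, 0.85, 0.7, 0.43333…, 0.1
lx·mx by age: 0, 0.999167…, 1.26, 2.14…, 1.7, 0.91, 0.563333…, 0.08
R0 = Σ lx·mx = 7.6525… → 7.65

7.65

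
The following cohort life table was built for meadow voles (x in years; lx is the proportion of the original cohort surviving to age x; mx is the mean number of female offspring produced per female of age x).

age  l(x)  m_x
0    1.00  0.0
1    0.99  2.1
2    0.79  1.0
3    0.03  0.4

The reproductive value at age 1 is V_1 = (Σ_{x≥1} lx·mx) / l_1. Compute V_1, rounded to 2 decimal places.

2.91

lx·mx for x ≥ 1: 2.079, 0.79, 0.012 → sum = 2.881
V_1 = 2.881 / l_1 = 2.881 / 0.99 = 2.910101… → 2.91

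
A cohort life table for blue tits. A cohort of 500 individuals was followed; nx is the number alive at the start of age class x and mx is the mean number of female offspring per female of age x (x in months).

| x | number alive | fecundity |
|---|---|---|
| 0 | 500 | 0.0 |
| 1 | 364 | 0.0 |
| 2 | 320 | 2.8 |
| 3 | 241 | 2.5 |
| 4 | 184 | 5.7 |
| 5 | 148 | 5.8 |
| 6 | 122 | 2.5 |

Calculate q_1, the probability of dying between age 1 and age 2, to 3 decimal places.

0.121

lx = nx/n0 = nx/500: 1, 0.728, 0.64, 0.482, 0.368, 0.296, 0.244
q_1 = (l_1 − l_2) / l_1 = (0.728 − 0.64) / 0.728
     = 0.088 / 0.728 = 0.120879… → 0.121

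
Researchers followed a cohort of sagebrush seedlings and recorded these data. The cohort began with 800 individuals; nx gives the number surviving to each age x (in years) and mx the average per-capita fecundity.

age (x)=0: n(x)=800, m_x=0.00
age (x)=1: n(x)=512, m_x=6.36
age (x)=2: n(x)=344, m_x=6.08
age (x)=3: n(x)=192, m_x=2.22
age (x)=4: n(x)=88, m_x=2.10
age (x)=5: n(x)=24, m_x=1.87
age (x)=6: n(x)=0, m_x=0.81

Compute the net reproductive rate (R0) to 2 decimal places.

7.50

lx = nx/n0 = nx/800: 1, 0.64, 0.43, 0.24, 0.11, 0.03, 0
lx·mx by age: 0, 4.0704, 2.6144, 0.5328, 0.231, 0.0561, 0
R0 = Σ lx·mx = 7.5047 → 7.50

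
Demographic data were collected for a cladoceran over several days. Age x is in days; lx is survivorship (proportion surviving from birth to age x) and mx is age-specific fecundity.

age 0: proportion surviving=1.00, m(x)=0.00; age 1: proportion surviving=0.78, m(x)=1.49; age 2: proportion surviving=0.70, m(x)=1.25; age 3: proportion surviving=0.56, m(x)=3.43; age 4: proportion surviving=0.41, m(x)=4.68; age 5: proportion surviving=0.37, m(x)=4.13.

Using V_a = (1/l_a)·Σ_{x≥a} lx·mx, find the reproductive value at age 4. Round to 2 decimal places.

lx·mx for x ≥ 4: 1.9188, 1.5281 → sum = 3.4469
V_4 = 3.4469 / l_4 = 3.4469 / 0.41 = 8.407073… → 8.41

8.41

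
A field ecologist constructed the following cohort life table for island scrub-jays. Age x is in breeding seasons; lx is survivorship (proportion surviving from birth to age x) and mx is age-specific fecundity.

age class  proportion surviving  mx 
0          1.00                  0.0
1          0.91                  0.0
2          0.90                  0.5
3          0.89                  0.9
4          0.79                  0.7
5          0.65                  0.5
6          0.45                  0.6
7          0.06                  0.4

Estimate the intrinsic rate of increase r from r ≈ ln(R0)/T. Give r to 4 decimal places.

R0 = Σ lx·mx = 0 + 0 + 0.45 + 0.801 + 0.553 + 0.325 + 0.27 + 0.024 = 2.423
Σ x·lx·mx = 8.928; T = 8.928/2.423 = 3.68469…
r ≈ ln(R0)/T = ln(2.423)/3.68469… = 0.240185… → 0.2402

0.2402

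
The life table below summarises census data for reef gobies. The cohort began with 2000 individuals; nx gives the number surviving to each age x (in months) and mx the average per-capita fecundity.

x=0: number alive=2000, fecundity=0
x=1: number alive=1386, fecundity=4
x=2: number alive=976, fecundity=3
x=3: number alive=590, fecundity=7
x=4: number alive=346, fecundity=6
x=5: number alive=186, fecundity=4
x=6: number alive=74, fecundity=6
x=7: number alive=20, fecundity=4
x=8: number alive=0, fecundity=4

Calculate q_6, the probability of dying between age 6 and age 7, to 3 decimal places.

0.730

lx = nx/n0 = nx/2000: 1, 0.693, 0.488, 0.295, 0.173, 0.093, 0.037, 0.01, 0
q_6 = (l_6 − l_7) / l_6 = (0.037 − 0.01) / 0.037
     = 0.027 / 0.037 = 0.72973… → 0.730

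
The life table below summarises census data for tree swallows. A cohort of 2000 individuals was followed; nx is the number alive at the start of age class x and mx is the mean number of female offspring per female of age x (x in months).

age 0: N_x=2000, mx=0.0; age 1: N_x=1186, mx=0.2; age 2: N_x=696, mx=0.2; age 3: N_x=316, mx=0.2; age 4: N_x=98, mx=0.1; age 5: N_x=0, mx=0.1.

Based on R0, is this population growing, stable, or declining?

declining

lx = nx/n0 = nx/2000: 1, 0.593, 0.348, 0.158, 0.049, 0
R0 = Σ lx·mx = 0 + 0.1186 + 0.0696 + 0.0316 + 0.0049 + 0 = 0.2247
R0 < 1, so the population is declining.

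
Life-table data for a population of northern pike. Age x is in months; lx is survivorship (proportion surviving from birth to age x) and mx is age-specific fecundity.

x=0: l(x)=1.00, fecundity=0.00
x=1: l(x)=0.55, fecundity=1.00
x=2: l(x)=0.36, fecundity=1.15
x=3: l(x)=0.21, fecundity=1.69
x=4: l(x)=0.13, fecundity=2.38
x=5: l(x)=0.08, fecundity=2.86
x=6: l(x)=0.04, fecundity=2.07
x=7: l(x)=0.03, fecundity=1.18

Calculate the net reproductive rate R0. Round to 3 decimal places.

1.975

lx·mx by age: 0, 0.55, 0.414, 0.3549, 0.3094, 0.2288, 0.0828, 0.0354
R0 = Σ lx·mx = 1.9753 → 1.975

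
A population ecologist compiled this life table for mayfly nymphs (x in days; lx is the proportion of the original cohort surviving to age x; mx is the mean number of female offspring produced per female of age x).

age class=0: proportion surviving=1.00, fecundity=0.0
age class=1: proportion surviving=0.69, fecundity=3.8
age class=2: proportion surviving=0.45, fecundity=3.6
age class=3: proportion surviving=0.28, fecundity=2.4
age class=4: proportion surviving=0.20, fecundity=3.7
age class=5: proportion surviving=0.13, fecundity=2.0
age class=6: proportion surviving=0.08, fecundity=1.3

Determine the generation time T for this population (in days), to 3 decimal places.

lx·mx: 0, 2.622, 1.62, 0.672, 0.74, 0.26, 0.104 → R0 = 6.018
x·lx·mx: 0, 2.622, 3.24, 2.016, 2.96, 1.3, 0.624 → Σ = 12.762
T = 12.762 / 6.018 = 2.120638… → 2.121

2.121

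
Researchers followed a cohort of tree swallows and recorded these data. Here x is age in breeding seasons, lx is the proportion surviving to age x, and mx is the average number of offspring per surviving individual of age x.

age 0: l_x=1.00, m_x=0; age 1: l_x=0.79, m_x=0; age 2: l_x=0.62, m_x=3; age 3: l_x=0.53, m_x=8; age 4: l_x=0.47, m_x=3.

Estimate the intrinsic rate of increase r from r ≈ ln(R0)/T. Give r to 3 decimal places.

0.686

R0 = Σ lx·mx = 0 + 0 + 1.86 + 4.24 + 1.41 = 7.51
Σ x·lx·mx = 22.08; T = 22.08/7.51 = 2.94008…
r ≈ ln(R0)/T = ln(7.51)/2.94008… = 0.68578… → 0.686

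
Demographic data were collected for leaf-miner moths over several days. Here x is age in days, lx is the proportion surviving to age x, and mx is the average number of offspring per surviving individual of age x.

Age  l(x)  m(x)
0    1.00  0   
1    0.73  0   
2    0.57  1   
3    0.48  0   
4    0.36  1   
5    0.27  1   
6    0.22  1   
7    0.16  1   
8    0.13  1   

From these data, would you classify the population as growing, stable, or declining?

R0 = Σ lx·mx = 0 + 0 + 0.57 + 0 + 0.36 + 0.27 + 0.22 + 0.16 + 0.13 = 1.71
R0 > 1, so the population is growing.

growing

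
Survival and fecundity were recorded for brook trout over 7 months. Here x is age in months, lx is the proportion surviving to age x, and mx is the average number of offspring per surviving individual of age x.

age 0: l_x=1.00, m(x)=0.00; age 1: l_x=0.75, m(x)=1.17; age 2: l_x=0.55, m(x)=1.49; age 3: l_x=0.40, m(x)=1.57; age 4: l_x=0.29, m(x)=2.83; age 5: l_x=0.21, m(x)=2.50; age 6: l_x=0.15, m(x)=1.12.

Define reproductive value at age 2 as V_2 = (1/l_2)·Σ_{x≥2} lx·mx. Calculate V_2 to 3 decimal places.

lx·mx for x ≥ 2: 0.8195, 0.628, 0.8207, 0.525, 0.168 → sum = 2.9612
V_2 = 2.9612 / l_2 = 2.9612 / 0.55 = 5.384 → 5.384

5.384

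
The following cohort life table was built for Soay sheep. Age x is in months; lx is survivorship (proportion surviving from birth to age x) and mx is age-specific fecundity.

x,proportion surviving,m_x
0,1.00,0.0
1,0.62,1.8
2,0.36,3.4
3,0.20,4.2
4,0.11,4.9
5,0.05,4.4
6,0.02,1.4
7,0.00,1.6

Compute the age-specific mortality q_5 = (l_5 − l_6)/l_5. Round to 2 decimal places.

0.60

q_5 = (l_5 − l_6) / l_5 = (0.05 − 0.02) / 0.05
     = 0.03 / 0.05 = 0.6 → 0.60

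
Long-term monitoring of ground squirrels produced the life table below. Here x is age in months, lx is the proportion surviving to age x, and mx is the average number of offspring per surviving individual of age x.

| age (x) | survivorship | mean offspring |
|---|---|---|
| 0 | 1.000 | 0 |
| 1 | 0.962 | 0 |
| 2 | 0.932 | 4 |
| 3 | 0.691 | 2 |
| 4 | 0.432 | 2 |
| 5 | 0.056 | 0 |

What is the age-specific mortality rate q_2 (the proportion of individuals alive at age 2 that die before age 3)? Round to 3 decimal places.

0.259

q_2 = (l_2 − l_3) / l_2 = (0.932 − 0.691) / 0.932
     = 0.241 / 0.932 = 0.258584… → 0.259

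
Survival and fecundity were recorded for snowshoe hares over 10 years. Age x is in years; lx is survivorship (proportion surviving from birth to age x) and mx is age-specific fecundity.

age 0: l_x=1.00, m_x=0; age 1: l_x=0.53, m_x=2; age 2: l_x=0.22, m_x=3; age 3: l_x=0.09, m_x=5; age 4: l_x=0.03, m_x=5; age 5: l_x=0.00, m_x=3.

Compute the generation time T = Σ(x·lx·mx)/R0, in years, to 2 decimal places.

lx·mx: 0, 1.06, 0.66, 0.45, 0.15, 0 → R0 = 2.32
x·lx·mx: 0, 1.06, 1.32, 1.35, 0.6, 0 → Σ = 4.33
T = 4.33 / 2.32 = 1.866379… → 1.87

1.87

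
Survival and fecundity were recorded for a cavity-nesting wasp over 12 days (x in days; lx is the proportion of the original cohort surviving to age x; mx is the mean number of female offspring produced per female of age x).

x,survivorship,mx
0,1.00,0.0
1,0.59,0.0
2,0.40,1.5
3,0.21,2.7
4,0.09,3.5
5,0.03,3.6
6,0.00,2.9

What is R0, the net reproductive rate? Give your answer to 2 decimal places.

1.59

lx·mx by age: 0, 0, 0.6, 0.567, 0.315, 0.108, 0
R0 = Σ lx·mx = 1.59 → 1.59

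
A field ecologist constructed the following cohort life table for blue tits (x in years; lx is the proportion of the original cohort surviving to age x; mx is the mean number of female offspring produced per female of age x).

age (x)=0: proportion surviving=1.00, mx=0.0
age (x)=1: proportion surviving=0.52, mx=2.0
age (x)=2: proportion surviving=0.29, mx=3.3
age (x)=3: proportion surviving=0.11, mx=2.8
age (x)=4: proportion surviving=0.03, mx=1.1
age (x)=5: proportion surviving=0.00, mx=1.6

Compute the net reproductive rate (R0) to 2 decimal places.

2.34

lx·mx by age: 0, 1.04, 0.957, 0.308, 0.033, 0
R0 = Σ lx·mx = 2.338 → 2.34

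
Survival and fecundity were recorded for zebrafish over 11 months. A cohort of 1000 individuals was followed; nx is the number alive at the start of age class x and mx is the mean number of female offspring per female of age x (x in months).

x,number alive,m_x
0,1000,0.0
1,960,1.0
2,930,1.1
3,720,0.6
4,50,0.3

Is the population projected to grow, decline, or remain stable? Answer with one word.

lx = nx/n0 = nx/1000: 1, 0.96, 0.93, 0.72, 0.05
R0 = Σ lx·mx = 0 + 0.96 + 1.023 + 0.432 + 0.015 = 2.43
R0 > 1, so the population is growing.

growing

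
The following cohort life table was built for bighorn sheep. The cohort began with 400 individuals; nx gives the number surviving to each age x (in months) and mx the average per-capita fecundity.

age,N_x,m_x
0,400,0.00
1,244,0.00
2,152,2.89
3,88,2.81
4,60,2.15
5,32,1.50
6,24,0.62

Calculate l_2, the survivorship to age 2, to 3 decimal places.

l_2 = n_2/n_0 = 152/400 = 0.38 → 0.380

0.380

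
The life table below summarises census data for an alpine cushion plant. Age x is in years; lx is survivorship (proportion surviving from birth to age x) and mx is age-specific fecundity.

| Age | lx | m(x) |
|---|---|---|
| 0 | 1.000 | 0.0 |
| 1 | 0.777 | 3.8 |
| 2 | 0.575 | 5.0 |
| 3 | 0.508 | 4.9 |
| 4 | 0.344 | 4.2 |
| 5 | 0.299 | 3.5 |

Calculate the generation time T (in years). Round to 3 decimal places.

lx·mx: 0, 2.9526, 2.875, 2.4892, 1.4448, 1.0465 → R0 = 10.8081
x·lx·mx: 0, 2.9526, 5.75, 7.4676, 5.7792, 5.2325 → Σ = 27.1819
T = 27.1819 / 10.8081 = 2.514956… → 2.515

2.515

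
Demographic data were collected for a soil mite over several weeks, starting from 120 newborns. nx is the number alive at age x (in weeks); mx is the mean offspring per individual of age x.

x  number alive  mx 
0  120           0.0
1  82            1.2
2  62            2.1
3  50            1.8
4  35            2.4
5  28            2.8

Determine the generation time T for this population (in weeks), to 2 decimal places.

2.82

lx = nx/n0 = nx/120: 1, 0.68333…, 0.51667…, 0.41667…, 0.29167…, 0.23333…
lx·mx: 0, 0.82…, 1.085…, 0.75…, 0.7…, 0.653333… → R0 = 4.008333…
x·lx·mx: 0, 0.82…, 2.17…, 2.25…, 2.8…, 3.266667… → Σ = 11.306667…
T = 11.306667… / 4.008333… = 2.82079… → 2.82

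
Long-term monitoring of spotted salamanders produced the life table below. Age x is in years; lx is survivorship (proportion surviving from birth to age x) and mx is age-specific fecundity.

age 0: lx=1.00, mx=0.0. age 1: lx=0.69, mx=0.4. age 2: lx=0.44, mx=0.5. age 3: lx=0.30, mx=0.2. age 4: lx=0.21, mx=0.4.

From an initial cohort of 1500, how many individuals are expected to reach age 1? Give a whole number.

1035

Expected survivors = N0 · l_1 = 1500 × 0.69 = 1035 → 1035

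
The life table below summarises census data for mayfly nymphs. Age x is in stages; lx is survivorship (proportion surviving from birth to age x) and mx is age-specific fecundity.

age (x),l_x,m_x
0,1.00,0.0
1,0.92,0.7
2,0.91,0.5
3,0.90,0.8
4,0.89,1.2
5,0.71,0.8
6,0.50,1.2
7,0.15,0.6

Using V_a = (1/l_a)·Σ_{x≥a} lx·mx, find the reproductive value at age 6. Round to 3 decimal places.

lx·mx for x ≥ 6: 0.6, 0.09 → sum = 0.69
V_6 = 0.69 / l_6 = 0.69 / 0.5 = 1.38 → 1.380

1.380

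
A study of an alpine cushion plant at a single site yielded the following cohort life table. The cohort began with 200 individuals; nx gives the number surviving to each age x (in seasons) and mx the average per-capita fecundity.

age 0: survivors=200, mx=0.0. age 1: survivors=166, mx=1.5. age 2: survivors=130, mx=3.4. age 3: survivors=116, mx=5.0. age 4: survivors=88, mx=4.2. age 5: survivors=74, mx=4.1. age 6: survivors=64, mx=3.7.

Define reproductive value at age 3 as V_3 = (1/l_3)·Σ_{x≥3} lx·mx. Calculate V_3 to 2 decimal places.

12.84

lx = nx/n0 = nx/200: 1, 0.83, 0.65, 0.58, 0.44, 0.37, 0.32
lx·mx for x ≥ 3: 2.9, 1.848, 1.517, 1.184 → sum = 7.449
V_3 = 7.449 / l_3 = 7.449 / 0.58 = 12.843103… → 12.84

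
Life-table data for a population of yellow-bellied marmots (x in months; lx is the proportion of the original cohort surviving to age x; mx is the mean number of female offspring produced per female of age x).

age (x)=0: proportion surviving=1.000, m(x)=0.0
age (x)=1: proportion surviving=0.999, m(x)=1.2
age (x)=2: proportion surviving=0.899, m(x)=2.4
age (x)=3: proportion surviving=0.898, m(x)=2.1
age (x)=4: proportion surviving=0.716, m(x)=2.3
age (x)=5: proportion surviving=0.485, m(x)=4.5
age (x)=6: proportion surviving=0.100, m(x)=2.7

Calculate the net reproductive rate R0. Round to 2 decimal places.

lx·mx by age: 0, 1.1988, 2.1576, 1.8858, 1.6468, 2.1825, 0.27
R0 = Σ lx·mx = 9.3415 → 9.34

9.34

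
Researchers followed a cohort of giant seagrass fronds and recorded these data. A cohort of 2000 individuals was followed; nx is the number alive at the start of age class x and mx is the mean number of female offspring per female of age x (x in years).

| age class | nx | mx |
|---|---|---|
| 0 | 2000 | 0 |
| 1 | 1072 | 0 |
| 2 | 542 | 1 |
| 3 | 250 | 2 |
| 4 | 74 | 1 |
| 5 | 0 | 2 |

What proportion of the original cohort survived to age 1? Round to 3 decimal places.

0.536

l_1 = n_1/n_0 = 1072/2000 = 0.536 → 0.536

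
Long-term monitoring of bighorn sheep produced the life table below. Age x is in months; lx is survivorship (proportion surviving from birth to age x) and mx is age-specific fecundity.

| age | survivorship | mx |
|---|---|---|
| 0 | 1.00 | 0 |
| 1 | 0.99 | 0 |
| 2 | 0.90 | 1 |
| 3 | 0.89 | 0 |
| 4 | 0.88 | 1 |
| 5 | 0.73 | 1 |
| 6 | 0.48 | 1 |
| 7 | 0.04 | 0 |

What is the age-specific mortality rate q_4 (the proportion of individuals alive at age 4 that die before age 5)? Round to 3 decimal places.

0.170

q_4 = (l_4 − l_5) / l_4 = (0.88 − 0.73) / 0.88
     = 0.15 / 0.88 = 0.170455… → 0.170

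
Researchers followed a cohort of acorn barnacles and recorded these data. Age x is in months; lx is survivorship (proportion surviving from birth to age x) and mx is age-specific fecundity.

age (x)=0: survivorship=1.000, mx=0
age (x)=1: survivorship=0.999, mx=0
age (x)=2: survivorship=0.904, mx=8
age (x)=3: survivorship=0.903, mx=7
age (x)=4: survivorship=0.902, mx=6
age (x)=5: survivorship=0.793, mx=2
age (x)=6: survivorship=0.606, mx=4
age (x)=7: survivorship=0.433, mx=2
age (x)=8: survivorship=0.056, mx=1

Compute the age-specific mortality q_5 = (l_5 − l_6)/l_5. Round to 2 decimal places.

q_5 = (l_5 − l_6) / l_5 = (0.793 − 0.606) / 0.793
     = 0.187 / 0.793 = 0.235813… → 0.24

0.24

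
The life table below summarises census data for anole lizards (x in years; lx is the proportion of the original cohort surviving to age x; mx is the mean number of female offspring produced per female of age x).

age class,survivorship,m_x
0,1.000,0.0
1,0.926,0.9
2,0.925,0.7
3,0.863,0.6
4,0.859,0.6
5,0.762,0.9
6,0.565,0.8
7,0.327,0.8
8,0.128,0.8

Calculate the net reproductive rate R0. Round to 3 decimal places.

lx·mx by age: 0, 0.8334, 0.6475, 0.5178, 0.5154, 0.6858, 0.452, 0.2616, 0.1024
R0 = Σ lx·mx = 4.0159 → 4.016

4.016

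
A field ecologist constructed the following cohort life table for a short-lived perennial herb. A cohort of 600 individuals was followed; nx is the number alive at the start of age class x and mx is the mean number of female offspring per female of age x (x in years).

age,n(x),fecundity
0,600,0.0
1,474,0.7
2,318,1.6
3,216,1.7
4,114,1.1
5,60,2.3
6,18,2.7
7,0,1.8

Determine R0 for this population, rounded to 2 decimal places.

lx = nx/n0 = nx/600: 1, 0.79, 0.53, 0.36, 0.19, 0.1, 0.03, 0
lx·mx by age: 0, 0.553, 0.848, 0.612, 0.209, 0.23, 0.081, 0
R0 = Σ lx·mx = 2.533 → 2.53

2.53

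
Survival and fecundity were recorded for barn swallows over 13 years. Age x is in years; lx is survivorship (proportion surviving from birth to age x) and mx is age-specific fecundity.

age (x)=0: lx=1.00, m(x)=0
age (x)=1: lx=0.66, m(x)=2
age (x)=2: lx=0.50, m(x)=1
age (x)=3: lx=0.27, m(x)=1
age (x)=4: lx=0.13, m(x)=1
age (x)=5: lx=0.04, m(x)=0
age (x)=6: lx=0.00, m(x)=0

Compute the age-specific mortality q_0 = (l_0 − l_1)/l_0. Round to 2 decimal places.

0.34

q_0 = (l_0 − l_1) / l_0 = (1 − 0.66) / 1
     = 0.34 / 1 = 0.34 → 0.34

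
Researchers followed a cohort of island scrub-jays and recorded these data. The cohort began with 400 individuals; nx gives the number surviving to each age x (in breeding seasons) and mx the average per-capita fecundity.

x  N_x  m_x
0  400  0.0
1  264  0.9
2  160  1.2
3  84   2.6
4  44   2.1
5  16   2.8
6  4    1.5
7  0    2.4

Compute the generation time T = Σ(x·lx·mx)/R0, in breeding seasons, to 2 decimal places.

2.41

lx = nx/n0 = nx/400: 1, 0.66, 0.4, 0.21, 0.11, 0.04, 0.01, 0
lx·mx: 0, 0.594, 0.48, 0.546, 0.231, 0.112, 0.015, 0 → R0 = 1.978
x·lx·mx: 0, 0.594, 0.96, 1.638, 0.924, 0.56, 0.09, 0 → Σ = 4.766
T = 4.766 / 1.978 = 2.409505… → 2.41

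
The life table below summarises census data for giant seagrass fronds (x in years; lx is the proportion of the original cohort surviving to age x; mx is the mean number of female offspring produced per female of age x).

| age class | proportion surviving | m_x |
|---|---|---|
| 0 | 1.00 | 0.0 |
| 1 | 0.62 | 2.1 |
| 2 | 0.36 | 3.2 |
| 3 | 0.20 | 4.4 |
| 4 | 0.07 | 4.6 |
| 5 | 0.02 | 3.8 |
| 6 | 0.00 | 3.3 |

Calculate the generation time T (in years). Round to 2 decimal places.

lx·mx: 0, 1.302, 1.152, 0.88, 0.322, 0.076, 0 → R0 = 3.732
x·lx·mx: 0, 1.302, 2.304, 2.64, 1.288, 0.38, 0 → Σ = 7.914
T = 7.914 / 3.732 = 2.120579… → 2.12

2.12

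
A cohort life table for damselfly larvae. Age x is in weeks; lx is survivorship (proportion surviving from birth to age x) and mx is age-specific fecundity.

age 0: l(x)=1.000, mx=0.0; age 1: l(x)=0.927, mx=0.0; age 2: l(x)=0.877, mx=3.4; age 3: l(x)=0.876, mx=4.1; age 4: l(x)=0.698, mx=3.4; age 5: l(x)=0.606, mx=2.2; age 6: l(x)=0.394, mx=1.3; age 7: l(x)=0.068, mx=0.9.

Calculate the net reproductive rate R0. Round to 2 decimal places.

lx·mx by age: 0, 0, 2.9818, 3.5916, 2.3732, 1.3332, 0.5122, 0.0612
R0 = Σ lx·mx = 10.8532 → 10.85

10.85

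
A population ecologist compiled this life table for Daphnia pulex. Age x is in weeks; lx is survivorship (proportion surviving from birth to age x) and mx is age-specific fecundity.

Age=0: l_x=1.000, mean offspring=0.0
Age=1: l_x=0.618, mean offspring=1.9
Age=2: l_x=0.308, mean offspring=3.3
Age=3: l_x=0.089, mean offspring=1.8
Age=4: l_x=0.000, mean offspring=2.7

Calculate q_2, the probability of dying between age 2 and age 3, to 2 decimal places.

q_2 = (l_2 − l_3) / l_2 = (0.308 − 0.089) / 0.308
     = 0.219 / 0.308 = 0.711039… → 0.71

0.71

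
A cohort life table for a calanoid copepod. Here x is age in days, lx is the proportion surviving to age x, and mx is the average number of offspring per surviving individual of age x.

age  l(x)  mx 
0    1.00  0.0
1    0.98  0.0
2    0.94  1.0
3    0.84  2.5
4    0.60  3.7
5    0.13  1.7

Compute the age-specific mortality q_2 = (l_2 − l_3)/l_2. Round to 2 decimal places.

0.11

q_2 = (l_2 − l_3) / l_2 = (0.94 − 0.84) / 0.94
     = 0.1 / 0.94 = 0.106383… → 0.11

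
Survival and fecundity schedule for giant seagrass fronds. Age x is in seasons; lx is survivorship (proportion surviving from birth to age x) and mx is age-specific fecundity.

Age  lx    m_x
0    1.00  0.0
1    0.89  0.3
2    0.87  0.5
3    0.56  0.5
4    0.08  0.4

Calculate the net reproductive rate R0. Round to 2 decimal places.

1.01

lx·mx by age: 0, 0.267, 0.435, 0.28, 0.032
R0 = Σ lx·mx = 1.014 → 1.01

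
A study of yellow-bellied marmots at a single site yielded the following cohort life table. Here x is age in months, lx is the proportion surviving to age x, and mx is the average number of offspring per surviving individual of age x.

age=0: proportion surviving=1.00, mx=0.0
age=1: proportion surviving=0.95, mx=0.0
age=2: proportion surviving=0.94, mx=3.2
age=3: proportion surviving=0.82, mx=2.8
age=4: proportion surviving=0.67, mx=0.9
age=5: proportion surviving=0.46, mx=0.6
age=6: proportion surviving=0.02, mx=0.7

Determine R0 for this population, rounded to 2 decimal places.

6.20

lx·mx by age: 0, 0, 3.008, 2.296, 0.603, 0.276, 0.014
R0 = Σ lx·mx = 6.197 → 6.20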